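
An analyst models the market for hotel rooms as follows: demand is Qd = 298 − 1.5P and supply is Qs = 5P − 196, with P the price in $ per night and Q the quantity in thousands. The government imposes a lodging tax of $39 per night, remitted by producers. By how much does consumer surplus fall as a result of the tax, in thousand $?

Consumer surplus falls by $4845 thousand.

Without the tax, 298 − 1.5P = 5P − 196 gives 6.5P = 494, so P* = $76 and Q* = 184.
With the tax collected from producers, supply shifts: Qs = 5(P − 39) − 196.
New equilibrium: buyers pay $106, producers receive $67, Q = 139. (Wedge: Pb − Ps = 39.)
ΔCS is the trapezoid between Q = 139 and Q = 184 of height $30: ½ · (184 + 139) · 30 = $4845.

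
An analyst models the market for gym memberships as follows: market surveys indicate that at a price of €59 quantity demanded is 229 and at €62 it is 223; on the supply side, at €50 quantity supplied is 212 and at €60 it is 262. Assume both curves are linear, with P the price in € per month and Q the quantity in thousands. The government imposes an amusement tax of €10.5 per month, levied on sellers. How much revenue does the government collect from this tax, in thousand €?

Tax revenue = €2331 thousand.

Demand slope: (223 − 229)/(62 − 59) = -2, so Qd = 347 − 2P.
Supply slope: (262 − 212)/(60 − 50) = 5, so Qs = 5P − 38.
Before the tax: set 347 − 2P = 5P − 38 → P* = €55, Q* = 237.
With the tax collected from sellers, supply shifts: Qs = 5(P − 10.5) − 38.
Solving gives Q = 222 with buyers paying €62.5 and sellers receiving €52 (the €10.5 wedge).
Revenue = t · Q = 10.5 · 222 = €2331.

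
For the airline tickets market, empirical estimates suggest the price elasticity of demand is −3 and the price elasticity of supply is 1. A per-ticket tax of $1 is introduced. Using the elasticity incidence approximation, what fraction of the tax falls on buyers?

Incidence ratio: buyers' share ≈ εs / (εs + |εd|) = 1 / (1 + 3) = 0.25.
Supply is the less elastic side, so buyers bear the smaller share.

Buyers' share ≈ 0.25.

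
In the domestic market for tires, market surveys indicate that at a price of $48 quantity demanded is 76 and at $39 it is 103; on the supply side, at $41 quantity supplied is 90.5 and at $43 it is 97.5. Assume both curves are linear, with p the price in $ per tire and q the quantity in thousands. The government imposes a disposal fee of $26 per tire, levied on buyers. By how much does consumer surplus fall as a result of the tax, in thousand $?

Consumer surplus falls by $1022 thousand.

Demand slope: (103 − 76)/(39 − 48) = -3, so qd = 220 − 3p.
Supply slope: (97.5 − 90.5)/(43 − 41) = 3.5, so qs = 3.5p − 53.
Before the tax: set 220 − 3p = 3.5p − 53 → p* = $42, q* = 94.
With the tax collected from buyers, demand (in seller-price terms) shifts: qd = 220 − 3(p + 26).
Solving gives q = 52 with buyers paying $56 and sellers receiving $30 (the $26 wedge).
ΔCS is the trapezoid between Q = 52 and Q = 94 of height $14: ½ · (94 + 52) · 14 = $1022.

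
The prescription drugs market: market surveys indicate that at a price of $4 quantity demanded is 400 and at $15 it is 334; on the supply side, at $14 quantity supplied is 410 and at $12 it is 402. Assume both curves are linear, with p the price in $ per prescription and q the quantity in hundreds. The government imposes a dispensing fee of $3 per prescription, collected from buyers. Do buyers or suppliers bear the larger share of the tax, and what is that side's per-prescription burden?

Demand slope: (334 − 400)/(15 − 4) = -6, so qd = 424 − 6p.
Supply slope: (402 − 410)/(12 − 14) = 4, so qs = 4p + 354.
Without the tax, 424 − 6p = 4p + 354 gives 10p = 70, so p* = $7 and q* = 382.
With the tax collected from buyers, demand (in seller-price terms) shifts: qd = 424 − 6(p + 3).
New equilibrium: buyers pay $8.2, suppliers receive $5.2, q = 374.8. (Wedge: pb − ps = 3.)
Per-prescription burden: buyers $1.2, suppliers $1.8.
Suppliers take the larger share because supply is less price-elastic here (demand slope 6 vs supply slope 4).

Suppliers bear the larger share: $1.8 per prescription.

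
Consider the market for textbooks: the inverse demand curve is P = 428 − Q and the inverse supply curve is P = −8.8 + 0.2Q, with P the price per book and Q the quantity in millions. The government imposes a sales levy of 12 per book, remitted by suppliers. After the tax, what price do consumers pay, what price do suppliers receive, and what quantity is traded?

Rewrite in direct form: Qd = 428 − P and Qs = 5P + 44.
Without the tax, 428 − P = 5P + 44 gives 6P = 384, so P* = 64 and Q* = 364.
With the tax collected from suppliers, supply shifts: Qs = 5(P − 12) + 44.
Solving gives Q = 354 with consumers paying 74 and suppliers receiving 62 (the 12 wedge).

Consumers pay 74; suppliers receive 62; quantity = 354.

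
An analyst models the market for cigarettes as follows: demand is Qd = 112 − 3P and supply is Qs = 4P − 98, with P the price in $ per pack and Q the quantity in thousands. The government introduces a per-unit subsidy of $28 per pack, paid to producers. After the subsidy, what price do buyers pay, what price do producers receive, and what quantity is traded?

Buyers pay $14; producers receive $42; quantity = 70.

Without the subsidy, 112 − 3P = 4P − 98 gives 7P = 210, so P* = $30 and Q* = 22.
With a per-unit subsidy paid to producers, each receives P + 28 per unit sold, so supply becomes Qs = 4(P + 28) − 98.
New equilibrium: buyers pay $14, producers receive $42, Q = 70. (Wedge: Pb − Ps = −28.)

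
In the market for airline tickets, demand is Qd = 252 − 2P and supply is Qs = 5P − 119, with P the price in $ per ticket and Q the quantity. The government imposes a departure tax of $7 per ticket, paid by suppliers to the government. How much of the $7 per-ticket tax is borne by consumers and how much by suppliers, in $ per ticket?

Consumers bear $5 per ticket; suppliers bear $2 per ticket.

Before the tax: set 252 − 2P = 5P − 119 → P* = $53, Q* = 146.
With the tax collected from suppliers, supply shifts: Qs = 5(P − 7) − 119.
New equilibrium: consumers pay $58, suppliers receive $51, Q = 136. (Wedge: Pb − Ps = 7.)
Burden on consumers: $5; on suppliers: $2. (They sum to $7.)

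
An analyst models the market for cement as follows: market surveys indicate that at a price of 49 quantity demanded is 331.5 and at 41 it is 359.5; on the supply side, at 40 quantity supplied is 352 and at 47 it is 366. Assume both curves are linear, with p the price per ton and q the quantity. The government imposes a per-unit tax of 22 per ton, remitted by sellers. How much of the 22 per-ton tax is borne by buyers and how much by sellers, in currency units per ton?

Demand slope: (359.5 − 331.5)/(41 − 49) = -3.5, so qd = 503 − 3.5p.
Supply slope: (366 − 352)/(47 − 40) = 2, so qs = 2p + 272.
Without the tax, 503 − 3.5p = 2p + 272 gives 5.5p = 231, so p* = 42 and q* = 356.
With the tax collected from sellers, supply shifts: qs = 2(p − 22) + 272.
New equilibrium: buyers pay 50, sellers receive 28, q = 328. (Wedge: pb − ps = 22.)
Burden on buyers: 8; on sellers: 14. (They sum to 22.)
The less price-elastic side of the market bears the larger share of a per-unit tax.

Buyers bear 8 per ton; sellers bear 14 per ton.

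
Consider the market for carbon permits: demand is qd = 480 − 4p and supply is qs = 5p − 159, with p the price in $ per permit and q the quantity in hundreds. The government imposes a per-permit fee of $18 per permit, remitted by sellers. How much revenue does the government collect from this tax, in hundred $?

Without the tax, 480 − 4p = 5p − 159 gives 9p = 639, so p* = $71 and q* = 196.
With the tax collected from sellers, supply shifts: qs = 5(p − 18) − 159.
Solving gives q = 156 with consumers paying $81 and sellers receiving $63 (the $18 wedge).
Revenue = t · Q = 18 · 156 = $2808.

Tax revenue = $2808 hundred.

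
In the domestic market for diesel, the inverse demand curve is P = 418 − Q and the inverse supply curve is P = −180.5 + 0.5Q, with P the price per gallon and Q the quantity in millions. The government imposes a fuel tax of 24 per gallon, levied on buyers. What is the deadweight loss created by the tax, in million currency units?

Deadweight loss = 192 million.

Inverting to Q(P) form: Qd = 418 − P; Qs = 2P + 361.
Without the tax, 418 − P = 2P + 361 gives 3P = 57, so P* = 19 and Q* = 399.
With the tax collected from buyers, demand (in seller-price terms) shifts: Qd = 418 − (P + 24).
New equilibrium: buyers pay 35, sellers receive 11, Q = 383. (Wedge: Pb − Ps = 24.)
Quantity falls by |ΔQ| = |399 − 383| = 16.
DWL = ½ · t · |ΔQ| = ½ · 24 · 16 = 192.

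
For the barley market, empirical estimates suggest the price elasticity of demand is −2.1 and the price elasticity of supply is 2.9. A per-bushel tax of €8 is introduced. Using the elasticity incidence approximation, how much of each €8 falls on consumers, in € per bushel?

Consumers bear ≈ €4.64 per bushel.

Incidence ratio: consumers' share ≈ εs / (εs + |εd|) = 2.9 / (2.9 + 2.1) = 0.58.
So consumers bear ≈ 0.58 × €8 = €4.64; producers bear €3.36.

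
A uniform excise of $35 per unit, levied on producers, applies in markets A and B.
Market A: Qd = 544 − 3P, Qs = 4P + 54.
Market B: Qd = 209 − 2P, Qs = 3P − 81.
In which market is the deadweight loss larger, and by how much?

Market A: pre-tax P* = $70, Q* = 334; post-tax Q = 274; deadweight loss = $1050.
Market B: pre-tax P* = $58, Q* = 93; post-tax Q = 51; deadweight loss = $735.
Difference: $1050 vs $735 → market A is larger by $315.

Market A, by $315.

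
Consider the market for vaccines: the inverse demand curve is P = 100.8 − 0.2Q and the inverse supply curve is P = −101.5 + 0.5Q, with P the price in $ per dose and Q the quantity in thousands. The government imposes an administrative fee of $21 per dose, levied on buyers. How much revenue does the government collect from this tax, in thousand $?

Tax revenue = $5439 thousand.

Rewrite in direct form: Qd = 504 − 5P and Qs = 2P + 203.
Without the tax, 504 − 5P = 2P + 203 gives 7P = 301, so P* = $43 and Q* = 289.
With the tax collected from buyers, demand (in seller-price terms) shifts: Qd = 504 − 5(P + 21).
New equilibrium: buyers pay $49, suppliers receive $28, Q = 259. (Wedge: Pb − Ps = 21.)
Revenue = t · Q = 21 · 259 = $5439.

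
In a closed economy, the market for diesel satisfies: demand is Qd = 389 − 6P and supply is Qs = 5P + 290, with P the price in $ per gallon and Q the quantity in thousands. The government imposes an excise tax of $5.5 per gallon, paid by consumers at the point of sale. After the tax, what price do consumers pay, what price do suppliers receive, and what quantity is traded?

Consumers pay $11.5; suppliers receive $6; quantity = 320.

Without the tax, 389 − 6P = 5P + 290 gives 11P = 99, so P* = $9 and Q* = 335.
With the tax collected from consumers, demand (in seller-price terms) shifts: Qd = 389 − 6(P + 5.5).
New equilibrium: consumers pay $11.5, suppliers receive $6, Q = 320. (Wedge: Pb − Ps = 5.5.)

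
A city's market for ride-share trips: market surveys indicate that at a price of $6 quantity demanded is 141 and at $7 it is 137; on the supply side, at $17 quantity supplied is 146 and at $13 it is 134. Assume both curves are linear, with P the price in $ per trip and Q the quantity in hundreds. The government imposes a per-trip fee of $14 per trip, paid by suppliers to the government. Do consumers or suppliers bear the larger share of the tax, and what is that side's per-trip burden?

Suppliers bear the larger share: $8 per trip.

Demand slope: (137 − 141)/(7 − 6) = -4, so Qd = 165 − 4P.
Supply slope: (134 − 146)/(13 − 17) = 3, so Qs = 3P + 95.
Without the tax, 165 − 4P = 3P + 95 gives 7P = 70, so P* = $10 and Q* = 125.
With the tax collected from suppliers, supply shifts: Qs = 3(P − 14) + 95.
New equilibrium: consumers pay $16, suppliers receive $2, Q = 101. (Wedge: Pb − Ps = 14.)
Per-trip burden: consumers $6, suppliers $8.
Suppliers take the larger share because supply is less price-elastic here (demand slope 4 vs supply slope 3).
The less price-elastic side of the market bears the larger share of a per-unit tax.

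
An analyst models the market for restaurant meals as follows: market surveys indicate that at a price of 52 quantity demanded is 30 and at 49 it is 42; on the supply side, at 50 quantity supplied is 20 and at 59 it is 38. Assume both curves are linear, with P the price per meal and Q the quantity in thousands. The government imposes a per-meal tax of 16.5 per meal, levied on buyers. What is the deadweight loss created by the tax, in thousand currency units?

Demand slope: (42 − 30)/(49 − 52) = -4, so Qd = 238 − 4P.
Supply slope: (38 − 20)/(59 − 50) = 2, so Qs = 2P − 80.
Without the tax, 238 − 4P = 2P − 80 gives 6P = 318, so P* = 53 and Q* = 26.
With the tax collected from buyers, demand (in seller-price terms) shifts: Qd = 238 − 4(P + 16.5).
New equilibrium: buyers pay 58.5, producers receive 42, Q = 4. (Wedge: Pb − Ps = 16.5.)
Quantity falls by |ΔQ| = |26 − 4| = 22.
DWL = ½ · t · |ΔQ| = ½ · 16.5 · 22 = 181.5.

Deadweight loss = 181.5 thousand.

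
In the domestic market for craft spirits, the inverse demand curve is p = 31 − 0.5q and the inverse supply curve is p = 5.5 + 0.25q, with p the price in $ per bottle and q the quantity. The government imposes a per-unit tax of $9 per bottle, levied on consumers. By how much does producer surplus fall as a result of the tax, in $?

Producer surplus falls by $84.

Inverting to q(p) form: qd = 62 − 2p; qs = 4p − 22.
Without the tax, 62 − 2p = 4p − 22 gives 6p = 84, so p* = $14 and q* = 34.
With the tax collected from consumers, demand (in seller-price terms) shifts: qd = 62 − 2(p + 9).
Solving gives q = 22 with consumers paying $20 and producers receiving $11 (the $9 wedge).
ΔPS is the trapezoid between Q = 22 and Q = 34 of height $3: ½ · (34 + 22) · 3 = $84.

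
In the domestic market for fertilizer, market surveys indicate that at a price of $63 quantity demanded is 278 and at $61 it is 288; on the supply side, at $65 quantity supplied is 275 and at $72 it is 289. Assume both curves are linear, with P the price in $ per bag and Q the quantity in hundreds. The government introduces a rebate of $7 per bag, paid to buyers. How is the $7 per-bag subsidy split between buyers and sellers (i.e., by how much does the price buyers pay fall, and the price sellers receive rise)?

Demand slope: (288 − 278)/(61 − 63) = -5, so Qd = 593 − 5P.
Supply slope: (289 − 275)/(72 − 65) = 2, so Qs = 2P + 145.
Without the subsidy, 593 − 5P = 2P + 145 gives 7P = 448, so P* = $64 and Q* = 273.
With a per-unit subsidy paid to buyers, each effectively pays P − 7, so demand becomes Qd = 593 − 5(P − 7).
New equilibrium: buyers pay $62, sellers receive $69, Q = 283. (Wedge: Pb − Ps = −7.)
Gain to buyers: $2; to sellers: $5. (They sum to $7.)

Buyers gain $2 per bag; sellers gain $5 per bag.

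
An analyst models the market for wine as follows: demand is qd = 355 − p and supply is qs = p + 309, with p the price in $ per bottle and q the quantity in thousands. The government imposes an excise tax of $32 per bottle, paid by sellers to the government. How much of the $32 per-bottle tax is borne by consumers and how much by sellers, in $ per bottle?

Consumers bear $16 per bottle; sellers bear $16 per bottle.

Before the tax: set 355 − p = p + 309 → p* = $23, q* = 332.
With the tax collected from sellers, supply shifts: qs = (p − 32) + 309.
New equilibrium: consumers pay $39, sellers receive $7, q = 316. (Wedge: pb − ps = 32.)
Burden on consumers: $16; on sellers: $16. (They sum to $32.)
The less price-elastic side of the market bears the larger share of a per-unit tax.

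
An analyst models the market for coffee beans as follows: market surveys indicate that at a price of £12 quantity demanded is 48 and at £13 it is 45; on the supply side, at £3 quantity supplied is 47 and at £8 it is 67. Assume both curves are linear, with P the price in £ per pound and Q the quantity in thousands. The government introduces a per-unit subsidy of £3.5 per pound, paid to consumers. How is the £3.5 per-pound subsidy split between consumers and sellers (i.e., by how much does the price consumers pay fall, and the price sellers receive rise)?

Demand slope: (45 − 48)/(13 − 12) = -3, so Qd = 84 − 3P.
Supply slope: (67 − 47)/(8 − 3) = 4, so Qs = 4P + 35.
Before the subsidy: set 84 − 3P = 4P + 35 → P* = £7, Q* = 63.
With a per-unit subsidy paid to consumers, each effectively pays P − 3.5, so demand becomes Qd = 84 − 3(P − 3.5).
Solving gives Q = 69 with consumers paying £5 and sellers receiving £8.5 (the £3.5 wedge).
Gain to consumers: £2; to sellers: £1.5. (They sum to £3.5.)

Consumers gain £2 per pound; sellers gain £1.5 per pound.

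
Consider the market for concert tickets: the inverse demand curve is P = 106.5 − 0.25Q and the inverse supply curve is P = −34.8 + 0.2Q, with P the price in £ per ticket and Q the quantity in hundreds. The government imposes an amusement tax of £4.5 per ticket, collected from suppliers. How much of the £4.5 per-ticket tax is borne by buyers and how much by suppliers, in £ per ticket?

Buyers bear £2.5 per ticket; suppliers bear £2 per ticket.

Inverting to Q(P) form: Qd = 426 − 4P; Qs = 5P + 174.
Without the tax, 426 − 4P = 5P + 174 gives 9P = 252, so P* = £28 and Q* = 314.
With the tax collected from suppliers, supply shifts: Qs = 5(P − 4.5) + 174.
New equilibrium: buyers pay £30.5, suppliers receive £26, Q = 304. (Wedge: Pb − Ps = 4.5.)
Burden on buyers: £2.5; on suppliers: £2. (They sum to £4.5.)
The less price-elastic side of the market bears the larger share of a per-unit tax.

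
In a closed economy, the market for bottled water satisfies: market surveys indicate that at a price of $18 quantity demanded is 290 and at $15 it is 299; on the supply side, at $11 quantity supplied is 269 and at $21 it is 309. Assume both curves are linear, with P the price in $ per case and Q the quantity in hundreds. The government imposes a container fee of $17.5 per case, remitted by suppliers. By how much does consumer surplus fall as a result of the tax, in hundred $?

Consumer surplus falls by $2780 hundred.

Demand slope: (299 − 290)/(15 − 18) = -3, so Qd = 344 − 3P.
Supply slope: (309 − 269)/(21 − 11) = 4, so Qs = 4P + 225.
Without the tax, 344 − 3P = 4P + 225 gives 7P = 119, so P* = $17 and Q* = 293.
With the tax collected from suppliers, supply shifts: Qs = 4(P − 17.5) + 225.
Solving gives Q = 263 with consumers paying $27 and suppliers receiving $9.5 (the $17.5 wedge).
ΔCS is the trapezoid between Q = 263 and Q = 293 of height $10: ½ · (293 + 263) · 10 = $2780.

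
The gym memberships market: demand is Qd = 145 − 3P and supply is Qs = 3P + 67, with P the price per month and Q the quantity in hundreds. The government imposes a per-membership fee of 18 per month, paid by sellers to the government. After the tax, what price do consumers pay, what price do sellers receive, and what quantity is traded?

Consumers pay 22; sellers receive 4; quantity = 79.

Without the tax, 145 − 3P = 3P + 67 gives 6P = 78, so P* = 13 and Q* = 106.
With the tax collected from sellers, supply shifts: Qs = 3(P − 18) + 67.
New equilibrium: consumers pay 22, sellers receive 4, Q = 79. (Wedge: Pb − Ps = 18.)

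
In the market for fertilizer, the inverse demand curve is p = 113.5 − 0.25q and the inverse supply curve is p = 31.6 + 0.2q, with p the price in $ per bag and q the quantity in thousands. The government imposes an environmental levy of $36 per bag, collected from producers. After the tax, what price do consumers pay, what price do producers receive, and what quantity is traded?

Consumers pay $88; producers receive $52; quantity = 102.

Rewrite in direct form: qd = 454 − 4p and qs = 5p − 158.
Without the tax, 454 − 4p = 5p − 158 gives 9p = 612, so p* = $68 and q* = 182.
With the tax collected from producers, supply shifts: qs = 5(p − 36) − 158.
Solving gives q = 102 with consumers paying $88 and producers receiving $52 (the $36 wedge).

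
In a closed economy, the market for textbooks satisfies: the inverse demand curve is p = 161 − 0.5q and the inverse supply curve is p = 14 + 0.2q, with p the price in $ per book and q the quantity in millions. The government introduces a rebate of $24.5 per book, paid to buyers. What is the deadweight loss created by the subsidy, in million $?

Rewrite in direct form: qd = 322 − 2p and qs = 5p − 70.
Before the subsidy: set 322 − 2p = 5p − 70 → p* = $56, q* = 210.
With a per-unit subsidy paid to buyers, each effectively pays p − 24.5, so demand becomes qd = 322 − 2(p − 24.5).
New equilibrium: buyers pay $38.5, sellers receive $63, q = 245. (Wedge: pb − ps = −24.5.)
Quantity rises by |ΔQ| = |210 − 245| = 35.
DWL = ½ · t · |ΔQ| = ½ · 24.5 · 35 = $428.75.

Deadweight loss = $428.75 million.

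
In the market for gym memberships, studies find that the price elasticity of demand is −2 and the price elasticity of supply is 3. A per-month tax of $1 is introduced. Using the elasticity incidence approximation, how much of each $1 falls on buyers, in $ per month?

Buyers bear ≈ $0.6 per month.

Incidence ratio: buyers' share ≈ εs / (εs + |εd|) = 3 / (3 + 2) = 0.6.
So buyers bear ≈ 0.6 × $1 = $0.6; producers bear $0.4.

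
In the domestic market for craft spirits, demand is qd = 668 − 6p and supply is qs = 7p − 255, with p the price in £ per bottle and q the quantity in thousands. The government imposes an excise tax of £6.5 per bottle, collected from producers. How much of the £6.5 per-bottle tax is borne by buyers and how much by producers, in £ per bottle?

Without the tax, 668 − 6p = 7p − 255 gives 13p = 923, so p* = £71 and q* = 242.
With the tax collected from producers, supply shifts: qs = 7(p − 6.5) − 255.
Solving gives q = 221 with buyers paying £74.5 and producers receiving £68 (the £6.5 wedge).
Burden on buyers: £3.5; on producers: £3. (They sum to £6.5.)

Buyers bear £3.5 per bottle; producers bear £3 per bottle.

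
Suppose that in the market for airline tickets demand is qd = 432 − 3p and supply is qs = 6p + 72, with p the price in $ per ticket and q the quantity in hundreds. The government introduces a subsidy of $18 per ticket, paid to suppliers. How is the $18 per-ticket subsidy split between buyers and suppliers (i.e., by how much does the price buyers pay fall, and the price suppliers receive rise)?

Buyers gain $12 per ticket; suppliers gain $6 per ticket.

Without the subsidy, 432 − 3p = 6p + 72 gives 9p = 360, so p* = $40 and q* = 312.
With a per-unit subsidy paid to suppliers, each receives p + 18 per unit sold, so supply becomes qs = 6(p + 18) + 72.
New equilibrium: buyers pay $28, suppliers receive $46, q = 348. (Wedge: pb − ps = −18.)
Gain to buyers: $12; to suppliers: $6. (They sum to $18.)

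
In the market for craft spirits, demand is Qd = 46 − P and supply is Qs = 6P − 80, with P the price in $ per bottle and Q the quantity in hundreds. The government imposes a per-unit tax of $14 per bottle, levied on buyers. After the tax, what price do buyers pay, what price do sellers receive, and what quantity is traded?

Buyers pay $30; sellers receive $16; quantity = 16.

Without the tax, 46 − P = 6P − 80 gives 7P = 126, so P* = $18 and Q* = 28.
With the tax collected from buyers, demand (in seller-price terms) shifts: Qd = 46 − (P + 14).
Solving gives Q = 16 with buyers paying $30 and sellers receiving $16 (the $14 wedge).
The less price-elastic side of the market bears the larger share of a per-unit tax.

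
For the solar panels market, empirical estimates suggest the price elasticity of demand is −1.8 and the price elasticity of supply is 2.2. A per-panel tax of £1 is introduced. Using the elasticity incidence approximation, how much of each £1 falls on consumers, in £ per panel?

Incidence ratio: consumers' share ≈ εs / (εs + |εd|) = 2.2 / (2.2 + 1.8) = 0.55.
So consumers bear ≈ 0.55 × £1 = £0.55; sellers bear £0.45.

Consumers bear ≈ £0.55 per panel.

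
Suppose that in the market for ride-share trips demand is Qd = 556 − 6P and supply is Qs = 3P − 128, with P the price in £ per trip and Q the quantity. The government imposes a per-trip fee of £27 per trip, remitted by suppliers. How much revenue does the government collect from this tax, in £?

Tax revenue = £1242.

Before the tax: set 556 − 6P = 3P − 128 → P* = £76, Q* = 100.
With the tax collected from suppliers, supply shifts: Qs = 3(P − 27) − 128.
New equilibrium: buyers pay £85, suppliers receive £58, Q = 46. (Wedge: Pb − Ps = 27.)
Revenue = t · Q = 27 · 46 = £1242.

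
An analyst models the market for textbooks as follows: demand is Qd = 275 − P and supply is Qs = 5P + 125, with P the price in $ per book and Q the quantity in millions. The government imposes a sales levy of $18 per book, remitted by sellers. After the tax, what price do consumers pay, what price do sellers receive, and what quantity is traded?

Before the tax: set 275 − P = 5P + 125 → P* = $25, Q* = 250.
With the tax collected from sellers, supply shifts: Qs = 5(P − 18) + 125.
New equilibrium: consumers pay $40, sellers receive $22, Q = 235. (Wedge: Pb − Ps = 18.)
The less price-elastic side of the market bears the larger share of a per-unit tax.

Consumers pay $40; sellers receive $22; quantity = 235.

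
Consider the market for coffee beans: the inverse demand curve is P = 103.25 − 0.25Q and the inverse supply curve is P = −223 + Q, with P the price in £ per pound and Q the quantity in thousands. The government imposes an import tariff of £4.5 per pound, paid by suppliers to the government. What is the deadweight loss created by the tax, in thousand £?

Deadweight loss = £8.1 thousand.

Rewrite in direct form: Qd = 413 − 4P and Qs = P + 223.
Without the tax, 413 − 4P = P + 223 gives 5P = 190, so P* = £38 and Q* = 261.
With the tax collected from suppliers, supply shifts: Qs = (P − 4.5) + 223.
Solving gives Q = 257.4 with consumers paying £38.9 and suppliers receiving £34.4 (the £4.5 wedge).
Quantity falls by |ΔQ| = |261 − 257.4| = 3.6.
DWL = ½ · t · |ΔQ| = ½ · 4.5 · 3.6 = £8.1.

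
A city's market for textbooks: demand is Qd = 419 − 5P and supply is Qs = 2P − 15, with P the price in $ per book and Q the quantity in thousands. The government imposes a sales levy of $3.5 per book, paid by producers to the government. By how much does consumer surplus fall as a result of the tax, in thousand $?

Consumer surplus falls by $106.5 thousand.

Without the tax, 419 − 5P = 2P − 15 gives 7P = 434, so P* = $62 and Q* = 109.
With the tax collected from producers, supply shifts: Qs = 2(P − 3.5) − 15.
New equilibrium: buyers pay $63, producers receive $59.5, Q = 104. (Wedge: Pb − Ps = 3.5.)
ΔCS is the trapezoid between Q = 104 and Q = 109 of height $1: ½ · (109 + 104) · 1 = $106.5.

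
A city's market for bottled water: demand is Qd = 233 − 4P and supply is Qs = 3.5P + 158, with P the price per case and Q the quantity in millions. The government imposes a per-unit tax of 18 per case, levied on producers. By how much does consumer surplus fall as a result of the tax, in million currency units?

Before the tax: set 233 − 4P = 3.5P + 158 → P* = 10, Q* = 193.
With the tax collected from producers, supply shifts: Qs = 3.5(P − 18) + 158.
New equilibrium: consumers pay 18.4, producers receive 0.4, Q = 159.4. (Wedge: Pb − Ps = 18.)
ΔCS is the trapezoid between Q = 159.4 and Q = 193 of height 8.4: ½ · (193 + 159.4) · 8.4 = 1480.08.

Consumer surplus falls by 1480.08 million.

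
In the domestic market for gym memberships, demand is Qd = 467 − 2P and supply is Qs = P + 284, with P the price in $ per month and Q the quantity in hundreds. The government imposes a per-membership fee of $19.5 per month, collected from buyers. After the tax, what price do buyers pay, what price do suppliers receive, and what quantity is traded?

Buyers pay $67.5; suppliers receive $48; quantity = 332.

Without the tax, 467 − 2P = P + 284 gives 3P = 183, so P* = $61 and Q* = 345.
With the tax collected from buyers, demand (in seller-price terms) shifts: Qd = 467 − 2(P + 19.5).
New equilibrium: buyers pay $67.5, suppliers receive $48, Q = 332. (Wedge: Pb − Ps = 19.5.)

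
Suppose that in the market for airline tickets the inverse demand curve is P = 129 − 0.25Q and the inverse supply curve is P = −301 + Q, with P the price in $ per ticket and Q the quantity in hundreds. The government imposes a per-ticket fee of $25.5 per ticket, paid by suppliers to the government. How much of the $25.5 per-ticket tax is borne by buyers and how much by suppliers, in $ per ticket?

Rewrite in direct form: Qd = 516 − 4P and Qs = P + 301.
Without the tax, 516 − 4P = P + 301 gives 5P = 215, so P* = $43 and Q* = 344.
With the tax collected from suppliers, supply shifts: Qs = (P − 25.5) + 301.
New equilibrium: buyers pay $48.1, suppliers receive $22.6, Q = 323.6. (Wedge: Pb − Ps = 25.5.)
Burden on buyers: $5.1; on suppliers: $20.4. (They sum to $25.5.)

Buyers bear $5.1 per ticket; suppliers bear $20.4 per ticket.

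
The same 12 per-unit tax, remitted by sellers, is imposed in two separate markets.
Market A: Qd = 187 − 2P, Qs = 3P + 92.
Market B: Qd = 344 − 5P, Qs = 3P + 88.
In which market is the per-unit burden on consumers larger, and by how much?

Market A, by 2.7.

Market A: pre-tax P* = 19, Q* = 149; post-tax Q = 134.6; per-unit burden on consumers = 7.2.
Market B: pre-tax P* = 32, Q* = 184; post-tax Q = 161.5; per-unit burden on consumers = 4.5.
Difference: 7.2 vs 4.5 → market A is larger by 2.7.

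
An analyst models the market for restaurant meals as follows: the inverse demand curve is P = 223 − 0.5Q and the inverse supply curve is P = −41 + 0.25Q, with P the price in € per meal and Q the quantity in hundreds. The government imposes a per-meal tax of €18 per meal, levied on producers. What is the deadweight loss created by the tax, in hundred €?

Rewrite in direct form: Qd = 446 − 2P and Qs = 4P + 164.
Before the tax: set 446 − 2P = 4P + 164 → P* = €47, Q* = 352.
With the tax collected from producers, supply shifts: Qs = 4(P − 18) + 164.
New equilibrium: buyers pay €59, producers receive €41, Q = 328. (Wedge: Pb − Ps = 18.)
Quantity falls by |ΔQ| = |352 − 328| = 24.
DWL = ½ · t · |ΔQ| = ½ · 18 · 24 = €216.

Deadweight loss = €216 hundred.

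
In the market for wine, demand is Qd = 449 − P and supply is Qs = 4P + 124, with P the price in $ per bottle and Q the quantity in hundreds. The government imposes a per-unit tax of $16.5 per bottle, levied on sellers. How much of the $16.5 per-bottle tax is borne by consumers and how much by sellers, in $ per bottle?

Before the tax: set 449 − P = 4P + 124 → P* = $65, Q* = 384.
With the tax collected from sellers, supply shifts: Qs = 4(P − 16.5) + 124.
Solving gives Q = 370.8 with consumers paying $78.2 and sellers receiving $61.7 (the $16.5 wedge).
Burden on consumers: $13.2; on sellers: $3.3. (They sum to $16.5.)
The less price-elastic side of the market bears the larger share of a per-unit tax.

Consumers bear $13.2 per bottle; sellers bear $3.3 per bottle.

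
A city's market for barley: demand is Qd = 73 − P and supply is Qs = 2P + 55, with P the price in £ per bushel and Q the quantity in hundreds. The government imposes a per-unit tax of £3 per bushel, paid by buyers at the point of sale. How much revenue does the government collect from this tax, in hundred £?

Before the tax: set 73 − P = 2P + 55 → P* = £6, Q* = 67.
With the tax collected from buyers, demand (in seller-price terms) shifts: Qd = 73 − (P + 3).
New equilibrium: buyers pay £8, sellers receive £5, Q = 65. (Wedge: Pb − Ps = 3.)
Revenue = t · Q = 3 · 65 = £195.

Tax revenue = £195 hundred.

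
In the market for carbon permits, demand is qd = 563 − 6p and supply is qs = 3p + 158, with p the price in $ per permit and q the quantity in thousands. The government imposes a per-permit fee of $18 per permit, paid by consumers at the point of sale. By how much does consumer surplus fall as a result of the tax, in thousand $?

Before the tax: set 563 − 6p = 3p + 158 → p* = $45, q* = 293.
With the tax collected from consumers, demand (in seller-price terms) shifts: qd = 563 − 6(p + 18).
New equilibrium: consumers pay $51, producers receive $33, q = 257. (Wedge: pb − ps = 18.)
ΔCS is the trapezoid between Q = 257 and Q = 293 of height $6: ½ · (293 + 257) · 6 = $1650.

Consumer surplus falls by $1650 thousand.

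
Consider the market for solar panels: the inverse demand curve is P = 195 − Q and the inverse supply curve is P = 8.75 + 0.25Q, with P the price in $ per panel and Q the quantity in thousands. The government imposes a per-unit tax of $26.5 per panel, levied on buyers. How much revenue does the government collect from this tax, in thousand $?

Tax revenue = $3386.7 thousand.

Inverting to Q(P) form: Qd = 195 − P; Qs = 4P − 35.
Without the tax, 195 − P = 4P − 35 gives 5P = 230, so P* = $46 and Q* = 149.
With the tax collected from buyers, demand (in seller-price terms) shifts: Qd = 195 − (P + 26.5).
New equilibrium: buyers pay $67.2, sellers receive $40.7, Q = 127.8. (Wedge: Pb − Ps = 26.5.)
Revenue = t · Q = 26.5 · 127.8 = $3386.7.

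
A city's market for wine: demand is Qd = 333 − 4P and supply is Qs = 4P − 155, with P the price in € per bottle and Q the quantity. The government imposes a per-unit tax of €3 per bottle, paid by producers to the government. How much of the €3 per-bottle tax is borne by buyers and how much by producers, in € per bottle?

Buyers bear €1.5 per bottle; producers bear €1.5 per bottle.

Without the tax, 333 − 4P = 4P − 155 gives 8P = 488, so P* = €61 and Q* = 89.
With the tax collected from producers, supply shifts: Qs = 4(P − 3) − 155.
Solving gives Q = 83 with buyers paying €62.5 and producers receiving €59.5 (the €3 wedge).
Burden on buyers: €1.5; on producers: €1.5. (They sum to €3.)
The less price-elastic side of the market bears the larger share of a per-unit tax.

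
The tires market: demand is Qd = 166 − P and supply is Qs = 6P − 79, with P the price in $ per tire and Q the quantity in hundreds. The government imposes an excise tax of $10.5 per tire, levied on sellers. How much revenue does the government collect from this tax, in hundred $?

Tax revenue = $1281 hundred.

Without the tax, 166 − P = 6P − 79 gives 7P = 245, so P* = $35 and Q* = 131.
With the tax collected from sellers, supply shifts: Qs = 6(P − 10.5) − 79.
Solving gives Q = 122 with buyers paying $44 and sellers receiving $33.5 (the $10.5 wedge).
Revenue = t · Q = 10.5 · 122 = $1281.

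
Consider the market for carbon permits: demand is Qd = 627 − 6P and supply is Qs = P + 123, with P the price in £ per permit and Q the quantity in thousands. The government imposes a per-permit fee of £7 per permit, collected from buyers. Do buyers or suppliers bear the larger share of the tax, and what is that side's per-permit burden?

Before the tax: set 627 − 6P = P + 123 → P* = £72, Q* = 195.
With the tax collected from buyers, demand (in seller-price terms) shifts: Qd = 627 − 6(P + 7).
Solving gives Q = 189 with buyers paying £73 and suppliers receiving £66 (the £7 wedge).
Per-permit burden: buyers £1, suppliers £6.
Suppliers take the larger share because supply is less price-elastic here (demand slope 6 vs supply slope 1).
The less price-elastic side of the market bears the larger share of a per-unit tax.

Suppliers bear the larger share: £6 per permit.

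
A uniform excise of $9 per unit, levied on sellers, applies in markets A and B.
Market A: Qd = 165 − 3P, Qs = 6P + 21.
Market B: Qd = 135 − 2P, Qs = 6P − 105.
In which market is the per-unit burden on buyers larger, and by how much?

Market B, by $0.75.

Market A: pre-tax P* = $16, Q* = 117; post-tax Q = 99; per-unit burden on buyers = $6.
Market B: pre-tax P* = $30, Q* = 75; post-tax Q = 61.5; per-unit burden on buyers = $6.75.
Difference: $6 vs $6.75 → market B is larger by $0.75.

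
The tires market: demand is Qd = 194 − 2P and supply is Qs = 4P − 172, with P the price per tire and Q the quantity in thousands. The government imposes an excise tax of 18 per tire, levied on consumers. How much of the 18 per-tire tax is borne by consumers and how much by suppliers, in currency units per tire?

Before the tax: set 194 − 2P = 4P − 172 → P* = 61, Q* = 72.
With the tax collected from consumers, demand (in seller-price terms) shifts: Qd = 194 − 2(P + 18).
New equilibrium: consumers pay 73, suppliers receive 55, Q = 48. (Wedge: Pb − Ps = 18.)
Burden on consumers: 12; on suppliers: 6. (They sum to 18.)
The less price-elastic side of the market bears the larger share of a per-unit tax.

Consumers bear 12 per tire; suppliers bear 6 per tire.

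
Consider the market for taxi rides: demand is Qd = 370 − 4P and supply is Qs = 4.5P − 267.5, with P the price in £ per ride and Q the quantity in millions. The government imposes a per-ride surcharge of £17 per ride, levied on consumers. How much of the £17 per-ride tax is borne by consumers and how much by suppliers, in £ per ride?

Without the tax, 370 − 4P = 4.5P − 267.5 gives 8.5P = 637.5, so P* = £75 and Q* = 70.
With the tax collected from consumers, demand (in seller-price terms) shifts: Qd = 370 − 4(P + 17).
Solving gives Q = 34 with consumers paying £84 and suppliers receiving £67 (the £17 wedge).
Burden on consumers: £9; on suppliers: £8. (They sum to £17.)
The less price-elastic side of the market bears the larger share of a per-unit tax.

Consumers bear £9 per ride; suppliers bear £8 per ride.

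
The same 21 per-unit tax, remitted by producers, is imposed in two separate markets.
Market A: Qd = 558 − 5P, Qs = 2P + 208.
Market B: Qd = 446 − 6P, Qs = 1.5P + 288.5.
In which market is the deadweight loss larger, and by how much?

Market A, by 50.4.

Market A: pre-tax P* = 50, Q* = 308; post-tax Q = 278; deadweight loss = 315.
Market B: pre-tax P* = 21, Q* = 320; post-tax Q = 294.8; deadweight loss = 264.6.
Difference: 315 vs 264.6 → market A is larger by 50.4.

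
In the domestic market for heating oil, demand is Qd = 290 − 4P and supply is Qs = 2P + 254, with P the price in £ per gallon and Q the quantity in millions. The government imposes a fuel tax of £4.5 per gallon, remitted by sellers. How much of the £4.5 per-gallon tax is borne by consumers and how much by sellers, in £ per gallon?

Consumers bear £1.5 per gallon; sellers bear £3 per gallon.

Without the tax, 290 − 4P = 2P + 254 gives 6P = 36, so P* = £6 and Q* = 266.
With the tax collected from sellers, supply shifts: Qs = 2(P − 4.5) + 254.
New equilibrium: consumers pay £7.5, sellers receive £3, Q = 260. (Wedge: Pb − Ps = 4.5.)
Burden on consumers: £1.5; on sellers: £3. (They sum to £4.5.)
The less price-elastic side of the market bears the larger share of a per-unit tax.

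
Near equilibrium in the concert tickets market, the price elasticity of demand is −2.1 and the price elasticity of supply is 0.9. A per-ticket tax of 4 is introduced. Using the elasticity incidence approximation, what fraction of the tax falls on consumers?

Consumers' share ≈ 0.3.

Incidence ratio: consumers' share ≈ εs / (εs + |εd|) = 0.9 / (0.9 + 2.1) = 0.3.
Supply is the less elastic side, so consumers bear the smaller share.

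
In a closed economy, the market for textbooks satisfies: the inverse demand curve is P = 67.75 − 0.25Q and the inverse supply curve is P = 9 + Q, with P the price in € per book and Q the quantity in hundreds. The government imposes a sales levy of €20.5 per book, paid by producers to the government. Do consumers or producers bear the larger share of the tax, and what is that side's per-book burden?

Inverting to Q(P) form: Qd = 271 − 4P; Qs = P − 9.
Without the tax, 271 − 4P = P − 9 gives 5P = 280, so P* = €56 and Q* = 47.
With the tax collected from producers, supply shifts: Qs = (P − 20.5) − 9.
Solving gives Q = 30.6 with consumers paying €60.1 and producers receiving €39.6 (the €20.5 wedge).
Per-book burden: consumers €4.1, producers €16.4.
Producers take the larger share because supply is less price-elastic here (demand slope 4 vs supply slope 1).
The less price-elastic side of the market bears the larger share of a per-unit tax.

Producers bear the larger share: €16.4 per book.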